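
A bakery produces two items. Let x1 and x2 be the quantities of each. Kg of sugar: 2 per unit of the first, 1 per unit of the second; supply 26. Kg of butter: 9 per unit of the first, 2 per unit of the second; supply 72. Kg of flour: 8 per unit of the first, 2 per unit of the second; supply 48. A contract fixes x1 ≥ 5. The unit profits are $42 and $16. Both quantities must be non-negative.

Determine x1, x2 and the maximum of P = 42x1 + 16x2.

Extreme points and P = 42x1 + 16x2:
  (6, 0) → P = 252
  (5, 0) → P = 210
  (5, 4) → P = 274

The binding constraints are 8x1 + 2x2 = 48 and x1 = 5.
Solving simultaneously gives x1 = 5, x2 = 4.

x1 = 5, x2 = 4, maximum P = 274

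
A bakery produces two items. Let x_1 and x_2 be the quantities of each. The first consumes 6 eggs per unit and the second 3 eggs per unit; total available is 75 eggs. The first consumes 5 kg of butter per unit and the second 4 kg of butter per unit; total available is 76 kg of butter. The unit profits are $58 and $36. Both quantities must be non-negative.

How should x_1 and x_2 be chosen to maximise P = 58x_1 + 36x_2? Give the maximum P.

Extreme points and P = 58x_1 + 36x_2:
  (0, 0) → P = 0
  (0, 19) → P = 684
  (25/2, 0) → P = 725
  (8, 9) → P = 788

x_1 = 8, x_2 = 9, maximum P = 788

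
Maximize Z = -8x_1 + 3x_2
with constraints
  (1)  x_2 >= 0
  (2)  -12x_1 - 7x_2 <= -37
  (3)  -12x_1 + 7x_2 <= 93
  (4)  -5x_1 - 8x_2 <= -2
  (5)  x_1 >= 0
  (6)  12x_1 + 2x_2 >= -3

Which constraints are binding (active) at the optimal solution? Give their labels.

(3) and (5)

Feasible corners and Z = -8x_1 + 3x_2:
  (37/12, 0) → Z = -74/3
  (0, 37/7) → Z = 111/7
  (0, 93/7) → Z = 279/7
The feasible region is unbounded (it extends along (7, 12), (1, 0)), but Z strictly decreases along every unbounded feasible direction, so there is no improving ray and the maximum is attained at a vertex.

The maximum is at (0, 93/7). Substituting into each constraint, equality holds for (3) and (5); the remaining constraints have slack.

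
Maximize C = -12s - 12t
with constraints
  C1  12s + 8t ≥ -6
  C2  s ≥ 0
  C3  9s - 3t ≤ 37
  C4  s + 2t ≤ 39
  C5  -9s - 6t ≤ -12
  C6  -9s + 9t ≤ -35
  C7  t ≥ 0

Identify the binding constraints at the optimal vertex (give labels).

Vertices and C = -12s - 12t:
  (38/9, 1/3) → C = -164/3
  (37/9, 0) → C = -148/3
  (35/9, 0) → C = -140/3

The maximum is at (35/9, 0). Substituting into each constraint, equality holds for C6 and C7; the remaining constraints have slack.

C6 and C7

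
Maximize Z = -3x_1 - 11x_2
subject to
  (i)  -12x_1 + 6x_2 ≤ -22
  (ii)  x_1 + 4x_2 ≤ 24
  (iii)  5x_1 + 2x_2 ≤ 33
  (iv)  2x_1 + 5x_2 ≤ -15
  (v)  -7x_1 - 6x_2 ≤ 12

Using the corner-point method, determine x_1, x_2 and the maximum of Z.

Feasible corners and Z = -3x_1 - 11x_2:
  (65/7, -47/7) → Z = 46
  (111/8, -291/16) → Z = 2535/16
  (30/23, -81/23) → Z = 801/23

The optimum lies where 5x_1 + 2x_2 = 33 and -7x_1 - 6x_2 = 12.
Solving simultaneously gives x_1 = 111/8, x_2 = -291/16.

x_1 = 111/8, x_2 = -291/16, maximum Z = 2535/16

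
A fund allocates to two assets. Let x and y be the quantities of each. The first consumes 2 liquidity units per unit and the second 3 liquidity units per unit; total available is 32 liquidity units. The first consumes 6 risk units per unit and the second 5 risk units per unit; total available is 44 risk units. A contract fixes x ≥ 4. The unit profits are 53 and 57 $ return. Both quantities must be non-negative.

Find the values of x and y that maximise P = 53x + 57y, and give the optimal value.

x = 4, y = 4, maximum P = 440

Extreme points and P = 53x + 57y:
  (22/3, 0) → P = 1166/3
  (4, 0) → P = 212
  (4, 4) → P = 440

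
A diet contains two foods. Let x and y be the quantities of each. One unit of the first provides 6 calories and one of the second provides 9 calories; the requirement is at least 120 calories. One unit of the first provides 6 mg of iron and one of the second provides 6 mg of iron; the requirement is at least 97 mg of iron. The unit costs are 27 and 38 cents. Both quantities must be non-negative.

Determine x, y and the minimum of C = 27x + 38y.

Extreme points and C = 27x + 38y:
  (0, 97/6) → C = 1843/3
  (20, 0) → C = 540
  (17/2, 23/3) → C = 3125/6
The feasible region is unbounded (it extends along (0, 1), (1, 0)), but C strictly increases along every unbounded feasible direction, so there is no improving ray and the minimum is attained at a vertex.

The binding constraints are 6x + 9y = 120 and 6x + 6y = 97.
Solving simultaneously gives x = 17/2, y = 23/3.

x = 17/2, y = 23/3, minimum C = 3125/6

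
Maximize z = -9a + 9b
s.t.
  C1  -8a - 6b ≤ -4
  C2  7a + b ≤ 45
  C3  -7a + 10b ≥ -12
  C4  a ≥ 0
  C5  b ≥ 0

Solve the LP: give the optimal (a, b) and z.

Extreme points and z = -9a + 9b:
  (0, 2/3) → z = 6
  (1/2, 0) → z = -9/2
  (6, 3) → z = -27
  (0, 45) → z = 405
  (12/7, 0) → z = -108/7

The binding constraints are 7a + b = 45 and a = 0.
Solving simultaneously gives a = 0, b = 45.

a = 0, b = 45, maximum z = 405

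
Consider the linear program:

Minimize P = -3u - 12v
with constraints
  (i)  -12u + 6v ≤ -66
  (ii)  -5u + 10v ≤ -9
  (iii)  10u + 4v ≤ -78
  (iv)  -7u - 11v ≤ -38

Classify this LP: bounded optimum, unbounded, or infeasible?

infeasible

The boundaries -12u + 6v = -66 and -5u + 10v = -9 meet at (101/15, 37/15), but that point violates 10u + 4v ≤ -78. Every candidate vertex is excluded by some other constraint, so the feasible region is empty.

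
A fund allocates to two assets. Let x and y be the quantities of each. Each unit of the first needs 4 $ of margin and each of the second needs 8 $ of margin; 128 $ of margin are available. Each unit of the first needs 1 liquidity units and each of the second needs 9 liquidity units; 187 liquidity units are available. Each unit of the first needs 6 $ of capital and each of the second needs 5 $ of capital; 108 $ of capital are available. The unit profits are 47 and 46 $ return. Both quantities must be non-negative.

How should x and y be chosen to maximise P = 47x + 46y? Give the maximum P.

At the optimal vertex, 4x + 8y = 128 and 6x + 5y = 108.
Solving simultaneously gives x = 8, y = 12.

x = 8, y = 12, maximum P = 928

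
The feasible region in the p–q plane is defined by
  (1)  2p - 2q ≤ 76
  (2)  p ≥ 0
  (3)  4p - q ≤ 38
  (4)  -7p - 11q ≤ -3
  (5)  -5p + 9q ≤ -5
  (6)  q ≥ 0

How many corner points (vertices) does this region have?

The feasible vertices (each the meet of two boundaries and inside every other half-plane) are:
  (337/31, 170/31)
  (19/2, 0)
  (1, 0)

3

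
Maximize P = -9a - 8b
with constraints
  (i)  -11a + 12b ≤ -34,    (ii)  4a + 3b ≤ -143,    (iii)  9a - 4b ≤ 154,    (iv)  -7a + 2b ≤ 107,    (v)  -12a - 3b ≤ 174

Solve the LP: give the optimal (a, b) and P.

a = -78/25, b = -1138/25, maximum P = 9806/25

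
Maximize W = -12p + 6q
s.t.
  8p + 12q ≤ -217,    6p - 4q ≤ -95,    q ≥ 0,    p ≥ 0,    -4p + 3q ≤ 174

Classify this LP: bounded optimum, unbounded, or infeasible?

infeasible

The boundaries 8p + 12q = -217 and q = 0 meet at (-217/8, 0), but that point violates p ≥ 0. Every candidate vertex is excluded by some other constraint, so the feasible region is empty.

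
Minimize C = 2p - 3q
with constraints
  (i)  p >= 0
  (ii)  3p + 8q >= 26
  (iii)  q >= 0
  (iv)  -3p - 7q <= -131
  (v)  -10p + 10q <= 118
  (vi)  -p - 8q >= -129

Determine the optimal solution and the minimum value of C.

Extreme points and C = 2p - 3q:
  (131/3, 0) → C = 262/3
  (129, 0) → C = 258
  (145/17, 256/17) → C = -478/17

The optimum lies where -3p - 7q = -131 and -p - 8q = -129.
Solving simultaneously gives p = 145/17, q = 256/17.

p = 145/17, q = 256/17, minimum C = -478/17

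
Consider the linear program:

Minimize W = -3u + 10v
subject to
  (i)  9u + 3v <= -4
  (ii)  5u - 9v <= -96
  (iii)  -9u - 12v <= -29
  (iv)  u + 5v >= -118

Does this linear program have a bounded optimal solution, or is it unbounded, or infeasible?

bounded optimum

Extreme points and W = -3u + 10v:
  (-27/8, 211/24) → W = 2353/24
  (-297/47, 1009/141) → W = 12763/141
The feasible region has finitely many vertices and no improving ray; the minimum is 12763/141 at (-297/47, 1009/141).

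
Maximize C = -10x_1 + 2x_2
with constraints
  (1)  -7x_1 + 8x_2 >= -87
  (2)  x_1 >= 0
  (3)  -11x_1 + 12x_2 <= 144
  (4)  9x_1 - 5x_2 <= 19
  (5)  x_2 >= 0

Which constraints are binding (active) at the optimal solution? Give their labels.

Extreme points and C = -10x_1 + 2x_2:
  (0, 12) → C = 24
  (0, 0) → C = 0
  (948/53, 1505/53) → C = -6470/53
  (19/9, 0) → C = -190/9

The maximum is at (0, 12). Substituting into each constraint, equality holds for (2) and (3); the remaining constraints have slack.

(2) and (3)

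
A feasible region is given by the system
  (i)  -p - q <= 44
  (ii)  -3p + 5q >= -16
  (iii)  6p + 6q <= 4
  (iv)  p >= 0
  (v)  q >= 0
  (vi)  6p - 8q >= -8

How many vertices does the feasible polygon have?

3

The feasible vertices (each the meet of two boundaries and inside every other half-plane) are:
  (0, 2/3)
  (2/3, 0)
  (0, 0)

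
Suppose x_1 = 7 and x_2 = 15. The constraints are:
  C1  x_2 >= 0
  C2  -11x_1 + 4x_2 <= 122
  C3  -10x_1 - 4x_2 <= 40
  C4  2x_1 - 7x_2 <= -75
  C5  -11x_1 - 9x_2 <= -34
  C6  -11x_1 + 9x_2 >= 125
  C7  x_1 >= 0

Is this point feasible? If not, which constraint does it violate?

not feasible — violates C6

Constraint C6: -11x_1 + 9x_2 = 58, which is not ≥ 125. All other constraints are satisfied.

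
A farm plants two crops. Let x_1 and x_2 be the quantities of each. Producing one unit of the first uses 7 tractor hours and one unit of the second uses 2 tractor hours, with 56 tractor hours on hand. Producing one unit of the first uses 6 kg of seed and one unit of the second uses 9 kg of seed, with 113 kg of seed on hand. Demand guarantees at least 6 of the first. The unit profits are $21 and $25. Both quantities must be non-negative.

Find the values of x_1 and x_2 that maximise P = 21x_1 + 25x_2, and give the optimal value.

x_1 = 6, x_2 = 7, maximum P = 301

Feasible corners and P = 21x_1 + 25x_2:
  (8, 0) → P = 168
  (6, 0) → P = 126
  (6, 7) → P = 301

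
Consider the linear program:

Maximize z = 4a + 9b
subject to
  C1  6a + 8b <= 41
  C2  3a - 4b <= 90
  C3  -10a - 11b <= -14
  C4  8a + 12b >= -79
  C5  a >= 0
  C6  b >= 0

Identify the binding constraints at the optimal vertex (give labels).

Feasible corners and z = 4a + 9b:
  (0, 41/8) → z = 369/8
  (41/6, 0) → z = 82/3
  (0, 14/11) → z = 126/11
  (7/5, 0) → z = 28/5

The maximum is at (0, 41/8). Substituting into each constraint, equality holds for C1 and C5; the remaining constraints have slack.

C1 and C5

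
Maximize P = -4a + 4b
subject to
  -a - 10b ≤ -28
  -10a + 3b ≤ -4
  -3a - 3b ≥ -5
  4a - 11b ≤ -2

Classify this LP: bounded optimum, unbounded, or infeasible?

infeasible

The boundaries -a - 10b = -28 and -10a + 3b = -4 meet at (124/103, 276/103), but that point violates -3a - 3b ≥ -5. Every candidate vertex is excluded by some other constraint, so the feasible region is empty.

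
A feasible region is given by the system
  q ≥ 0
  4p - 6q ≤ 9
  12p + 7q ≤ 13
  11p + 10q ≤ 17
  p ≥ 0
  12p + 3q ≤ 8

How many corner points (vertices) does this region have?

Intersecting each pair of boundary lines and keeping only the points that satisfy every inequality leaves:
  (0, 0)
  (2/3, 0)
  (11/43, 61/43)
  (17/48, 5/4)
  (0, 17/10)

5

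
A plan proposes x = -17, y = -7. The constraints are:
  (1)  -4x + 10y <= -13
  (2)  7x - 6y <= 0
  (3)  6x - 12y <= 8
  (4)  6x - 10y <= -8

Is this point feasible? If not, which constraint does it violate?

not feasible — violates (1)

Constraint (1): -4x + 10y = -2, which is not ≤ -13. All other constraints are satisfied.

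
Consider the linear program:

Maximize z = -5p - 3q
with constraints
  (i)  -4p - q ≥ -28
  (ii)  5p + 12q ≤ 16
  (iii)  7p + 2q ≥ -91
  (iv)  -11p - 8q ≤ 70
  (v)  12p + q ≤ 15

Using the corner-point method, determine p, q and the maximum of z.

Corner points and z = -5p - 3q:
  (-242/23, 263/46) → z = 1631/46
  (164/139, 117/139) → z = -1171/139
  (38/17, -201/17) → z = 413/17

p = -242/23, q = 263/46, maximum z = 1631/46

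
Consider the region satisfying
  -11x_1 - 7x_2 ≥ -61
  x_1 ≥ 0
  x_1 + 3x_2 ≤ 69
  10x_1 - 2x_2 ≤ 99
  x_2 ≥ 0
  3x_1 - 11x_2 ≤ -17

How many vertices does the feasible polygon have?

3

Pairwise boundary intersections that survive every other constraint:
  (0, 61/7)
  (276/71, 185/71)
  (0, 17/11)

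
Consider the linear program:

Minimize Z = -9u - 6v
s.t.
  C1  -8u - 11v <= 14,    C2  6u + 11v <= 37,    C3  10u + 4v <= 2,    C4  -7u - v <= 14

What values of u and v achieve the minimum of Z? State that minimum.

Feasible corners and Z = -9u - 6v:
  (1, -2) → Z = 3
  (-140/69, 14/69) → Z = 392/23
  (-63/43, 179/43) → Z = -507/43
  (-191/71, 343/71) → Z = -339/71

The binding constraints are 6u + 11v = 37 and 10u + 4v = 2.
Solving simultaneously gives u = -63/43, v = 179/43.

u = -63/43, v = 179/43, minimum Z = -507/43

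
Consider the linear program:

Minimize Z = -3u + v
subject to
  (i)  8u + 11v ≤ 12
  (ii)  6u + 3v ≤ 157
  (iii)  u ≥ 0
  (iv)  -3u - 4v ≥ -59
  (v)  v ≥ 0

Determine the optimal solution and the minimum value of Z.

u = 3/2, v = 0, minimum Z = -9/2

Corner points and Z = -3u + v:
  (0, 12/11) → Z = 12/11
  (3/2, 0) → Z = -9/2
  (0, 0) → Z = 0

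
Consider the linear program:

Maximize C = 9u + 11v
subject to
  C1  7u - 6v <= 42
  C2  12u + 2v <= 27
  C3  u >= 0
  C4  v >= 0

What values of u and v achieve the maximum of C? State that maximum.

Vertices and C = 9u + 11v:
  (0, 27/2) → C = 297/2
  (9/4, 0) → C = 81/4
  (0, 0) → C = 0

u = 0, v = 27/2, maximum C = 297/2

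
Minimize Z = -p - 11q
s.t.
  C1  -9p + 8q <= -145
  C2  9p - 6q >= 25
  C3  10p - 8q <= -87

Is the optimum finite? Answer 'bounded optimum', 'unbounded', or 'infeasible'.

infeasible

The boundaries -9p + 8q = -145 and 9p - 6q = 25 meet at (-335/9, -60), but that point violates 10p - 8q ≤ -87. Every candidate vertex is excluded by some other constraint, so the feasible region is empty.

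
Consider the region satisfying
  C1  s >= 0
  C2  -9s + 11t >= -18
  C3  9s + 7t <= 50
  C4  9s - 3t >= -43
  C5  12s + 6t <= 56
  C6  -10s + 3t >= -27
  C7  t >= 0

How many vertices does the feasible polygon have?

6

The feasible vertices (each the meet of two boundaries and inside every other half-plane) are:
  (0, 50/7)
  (0, 0)
  (243/83, 63/83)
  (2, 0)
  (46/15, 16/5)
  (55/16, 59/24)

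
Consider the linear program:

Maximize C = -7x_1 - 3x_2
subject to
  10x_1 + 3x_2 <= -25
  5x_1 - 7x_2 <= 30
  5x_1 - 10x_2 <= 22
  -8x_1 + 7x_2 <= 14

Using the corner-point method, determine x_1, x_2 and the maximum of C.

x_1 = -98/15, x_2 = -82/15, maximum C = 932/15

Vertices and C = -7x_1 - 3x_2:
  (-8/5, -3) → C = 101/5
  (-217/94, -30/47) → C = 1699/94
  (-98/15, -82/15) → C = 932/15

The binding constraints are 5x_1 - 10x_2 = 22 and -8x_1 + 7x_2 = 14.
Solving simultaneously gives x_1 = -98/15, x_2 = -82/15.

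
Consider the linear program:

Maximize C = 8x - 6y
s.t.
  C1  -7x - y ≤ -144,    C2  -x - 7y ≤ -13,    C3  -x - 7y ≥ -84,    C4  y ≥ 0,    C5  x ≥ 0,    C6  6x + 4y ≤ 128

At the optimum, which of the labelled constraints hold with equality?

C4 and C6

Feasible corners and C = 8x - 6y:
  (144/7, 0) → C = 1152/7
  (224/11, 16/11) → C = 1696/11
  (64/3, 0) → C = 512/3

The maximum is at (64/3, 0). Substituting into each constraint, equality holds for C4 and C6; the remaining constraints have slack.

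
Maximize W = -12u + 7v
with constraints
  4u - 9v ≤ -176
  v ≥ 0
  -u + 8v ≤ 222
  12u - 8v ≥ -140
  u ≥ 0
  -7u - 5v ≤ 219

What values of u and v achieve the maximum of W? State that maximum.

Vertices and W = -12u + 7v:
  (590/23, 712/23) → W = -2096/23
  (37/19, 388/19) → W = 2272/19
  (82/11, 631/22) → W = 2449/22

u = 37/19, v = 388/19, maximum W = 2272/19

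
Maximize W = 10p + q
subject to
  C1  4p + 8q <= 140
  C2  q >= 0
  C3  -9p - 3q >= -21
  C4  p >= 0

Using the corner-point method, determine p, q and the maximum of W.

p = 7/3, q = 0, maximum W = 70/3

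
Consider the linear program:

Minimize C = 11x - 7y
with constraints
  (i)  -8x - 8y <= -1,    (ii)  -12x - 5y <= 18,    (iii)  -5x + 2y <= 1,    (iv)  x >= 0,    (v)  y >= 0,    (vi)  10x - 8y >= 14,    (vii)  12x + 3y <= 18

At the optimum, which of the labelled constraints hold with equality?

Feasible corners and C = 11x - 7y:
  (7/5, 0) → C = 77/5
  (3/2, 0) → C = 33/2
  (31/21, 2/21) → C = 109/7

The minimum is at (7/5, 0). Substituting into each constraint, equality holds for (v) and (vi); the remaining constraints have slack.

(v) and (vi)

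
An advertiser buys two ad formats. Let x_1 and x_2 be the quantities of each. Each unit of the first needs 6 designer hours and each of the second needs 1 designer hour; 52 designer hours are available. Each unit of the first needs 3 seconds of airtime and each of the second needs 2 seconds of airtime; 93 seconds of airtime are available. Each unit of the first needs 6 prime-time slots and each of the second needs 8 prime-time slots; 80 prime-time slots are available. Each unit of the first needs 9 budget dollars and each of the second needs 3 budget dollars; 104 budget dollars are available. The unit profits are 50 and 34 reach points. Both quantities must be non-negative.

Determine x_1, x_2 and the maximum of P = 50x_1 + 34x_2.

x_1 = 8, x_2 = 4, maximum P = 536

Feasible corners and P = 50x_1 + 34x_2:
  (0, 0) → P = 0
  (0, 10) → P = 340
  (26/3, 0) → P = 1300/3
  (8, 4) → P = 536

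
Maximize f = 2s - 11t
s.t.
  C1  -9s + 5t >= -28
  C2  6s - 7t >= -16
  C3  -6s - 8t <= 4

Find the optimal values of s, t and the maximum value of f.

Corner points and f = 2s - 11t:
  (92/11, 104/11) → f = -960/11
  (2, -2) → f = 26
  (-26/15, 4/5) → f = -184/15

The binding constraints are -9s + 5t = -28 and -6s - 8t = 4.
Solving simultaneously gives s = 2, t = -2.

s = 2, t = -2, maximum f = 26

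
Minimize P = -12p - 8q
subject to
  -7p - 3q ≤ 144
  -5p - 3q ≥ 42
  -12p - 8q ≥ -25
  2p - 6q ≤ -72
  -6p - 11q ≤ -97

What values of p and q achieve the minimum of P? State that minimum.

p = -51, q = 71, minimum P = 44

Corner points and P = -12p - 8q:
  (-51, 71) → P = 44
  (-1875/59, 1543/59) → P = 10156/59
  (-753/37, 737/37) → P = 3140/37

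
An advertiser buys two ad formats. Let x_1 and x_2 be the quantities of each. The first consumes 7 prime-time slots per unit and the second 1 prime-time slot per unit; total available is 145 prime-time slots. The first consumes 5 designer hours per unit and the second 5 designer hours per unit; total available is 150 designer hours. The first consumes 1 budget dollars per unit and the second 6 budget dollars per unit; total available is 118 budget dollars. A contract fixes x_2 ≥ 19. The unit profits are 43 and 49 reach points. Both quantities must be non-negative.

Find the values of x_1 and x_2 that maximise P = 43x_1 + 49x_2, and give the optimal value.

Vertices and P = 43x_1 + 49x_2:
  (0, 59/3) → P = 2891/3
  (0, 19) → P = 931
  (4, 19) → P = 1103

The binding constraints are x_1 + 6x_2 = 118 and x_2 = 19.
Solving simultaneously gives x_1 = 4, x_2 = 19.

x_1 = 4, x_2 = 19, maximum P = 1103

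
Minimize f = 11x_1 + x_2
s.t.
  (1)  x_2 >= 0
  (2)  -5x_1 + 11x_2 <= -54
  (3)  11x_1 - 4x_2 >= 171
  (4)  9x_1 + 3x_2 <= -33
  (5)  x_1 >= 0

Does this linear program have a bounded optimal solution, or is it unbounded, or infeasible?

infeasible

The boundaries x_2 = 0 and 11x_1 - 4x_2 = 171 meet at (171/11, 0), but that point violates 9x_1 + 3x_2 ≤ -33. Every candidate vertex is excluded by some other constraint, so the feasible region is empty.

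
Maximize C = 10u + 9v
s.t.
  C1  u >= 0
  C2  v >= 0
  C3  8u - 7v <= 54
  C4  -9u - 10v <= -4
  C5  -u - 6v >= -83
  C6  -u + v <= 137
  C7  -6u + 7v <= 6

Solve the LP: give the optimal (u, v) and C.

u = 181/11, v = 122/11, maximum C = 2908/11

Feasible corners and C = 10u + 9v:
  (0, 2/5) → C = 18/5
  (0, 6/7) → C = 54/7
  (27/4, 0) → C = 135/2
  (4/9, 0) → C = 40/9
  (181/11, 122/11) → C = 2908/11
  (545/43, 504/43) → C = 9986/43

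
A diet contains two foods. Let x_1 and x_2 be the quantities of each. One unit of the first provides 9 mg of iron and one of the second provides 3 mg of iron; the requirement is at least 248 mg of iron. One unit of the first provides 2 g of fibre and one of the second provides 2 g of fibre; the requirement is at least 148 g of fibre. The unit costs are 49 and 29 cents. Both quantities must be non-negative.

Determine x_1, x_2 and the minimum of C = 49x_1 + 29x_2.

x_1 = 13/3, x_2 = 209/3, minimum C = 6698/3

The feasible region is unbounded (it extends along (0, 1), (1, 0)), but C strictly increases along every unbounded feasible direction, so there is no improving ray and the minimum is attained at a vertex.

The optimum lies where 9x_1 + 3x_2 = 248 and 2x_1 + 2x_2 = 148.
Solving simultaneously gives x_1 = 13/3, x_2 = 209/3.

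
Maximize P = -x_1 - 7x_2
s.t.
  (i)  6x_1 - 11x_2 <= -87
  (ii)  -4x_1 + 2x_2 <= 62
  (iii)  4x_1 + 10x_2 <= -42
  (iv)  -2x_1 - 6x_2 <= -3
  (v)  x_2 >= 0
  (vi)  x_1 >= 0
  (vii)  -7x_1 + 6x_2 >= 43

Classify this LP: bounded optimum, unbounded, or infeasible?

infeasible

The boundaries 6x_1 - 11x_2 = -87 and x_1 = 0 meet at (0, 87/11), but that point violates 4x_1 + 10x_2 ≤ -42. Every candidate vertex is excluded by some other constraint, so the feasible region is empty.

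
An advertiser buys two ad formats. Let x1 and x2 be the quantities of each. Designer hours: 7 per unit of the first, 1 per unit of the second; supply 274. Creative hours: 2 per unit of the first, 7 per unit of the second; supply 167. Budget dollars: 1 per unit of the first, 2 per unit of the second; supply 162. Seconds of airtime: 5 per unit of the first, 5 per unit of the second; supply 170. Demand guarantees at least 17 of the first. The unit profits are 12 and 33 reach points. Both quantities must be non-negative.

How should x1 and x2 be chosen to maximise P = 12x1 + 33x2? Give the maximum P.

x1 = 17, x2 = 17, maximum P = 765

At the optimal vertex, 5x1 + 5x2 = 170 and x1 = 17.
Solving simultaneously gives x1 = 17, x2 = 17.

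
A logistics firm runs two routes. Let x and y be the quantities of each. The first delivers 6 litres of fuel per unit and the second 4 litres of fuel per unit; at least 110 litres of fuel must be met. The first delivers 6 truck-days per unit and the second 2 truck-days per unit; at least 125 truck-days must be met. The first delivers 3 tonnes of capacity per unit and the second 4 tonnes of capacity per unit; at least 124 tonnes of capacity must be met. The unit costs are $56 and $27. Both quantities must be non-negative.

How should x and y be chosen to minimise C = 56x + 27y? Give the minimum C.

Corner points and C = 56x + 27y:
  (0, 125/2) → C = 3375/2
  (124/3, 0) → C = 6944/3
  (14, 41/2) → C = 2675/2
The feasible region is unbounded (it extends along (0, 1), (1, 0)), but C strictly increases along every unbounded feasible direction, so there is no improving ray and the minimum is attained at a vertex.

x = 14, y = 41/2, minimum C = 2675/2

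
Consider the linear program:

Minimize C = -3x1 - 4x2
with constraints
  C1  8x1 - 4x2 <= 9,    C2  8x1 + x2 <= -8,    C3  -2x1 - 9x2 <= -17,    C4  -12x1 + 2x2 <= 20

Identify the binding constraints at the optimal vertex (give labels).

Feasible corners and C = -3x1 - 4x2:
  (-89/70, 76/35) → C = -341/70
  (-9/7, 16/7) → C = -37/7
  (-73/56, 61/28) → C = -269/56

The minimum is at (-9/7, 16/7). Substituting into each constraint, equality holds for C2 and C4; the remaining constraints have slack.

C2 and C4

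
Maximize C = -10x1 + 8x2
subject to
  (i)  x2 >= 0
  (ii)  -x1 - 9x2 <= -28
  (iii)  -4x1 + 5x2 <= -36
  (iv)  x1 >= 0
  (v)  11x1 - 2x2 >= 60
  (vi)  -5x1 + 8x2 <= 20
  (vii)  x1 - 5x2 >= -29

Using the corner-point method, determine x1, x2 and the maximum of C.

x1 = 464/41, x2 = 76/41, maximum C = -4032/41

Corner points and C = -10x1 + 8x2:
  (28, 0) → C = -280
  (464/41, 76/41) → C = -4032/41
  (65/3, 152/15) → C = -678/5
The feasible region is unbounded (it extends along (5, 1), (1, 0)), but C strictly decreases along every unbounded feasible direction, so there is no improving ray and the maximum is attained at a vertex.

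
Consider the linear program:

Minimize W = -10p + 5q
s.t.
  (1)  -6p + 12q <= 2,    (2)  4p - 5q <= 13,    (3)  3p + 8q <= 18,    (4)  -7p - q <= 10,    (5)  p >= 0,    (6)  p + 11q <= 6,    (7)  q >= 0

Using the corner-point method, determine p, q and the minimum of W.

p = 173/49, q = 11/49, minimum W = -1675/49

Vertices and W = -10p + 5q:
  (0, 1/6) → W = 5/6
  (25/39, 19/39) → W = -155/39
  (173/49, 11/49) → W = -1675/49
  (13/4, 0) → W = -65/2
  (0, 0) → W = 0

The binding constraints are 4p - 5q = 13 and p + 11q = 6.
Solving simultaneously gives p = 173/49, q = 11/49.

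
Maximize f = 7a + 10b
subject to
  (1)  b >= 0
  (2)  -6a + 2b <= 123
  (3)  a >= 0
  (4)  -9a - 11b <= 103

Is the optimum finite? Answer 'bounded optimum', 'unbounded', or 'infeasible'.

unbounded

From the feasible point (0, 0), moving in the direction (2, 6) keeps every constraint satisfied while f increases without bound.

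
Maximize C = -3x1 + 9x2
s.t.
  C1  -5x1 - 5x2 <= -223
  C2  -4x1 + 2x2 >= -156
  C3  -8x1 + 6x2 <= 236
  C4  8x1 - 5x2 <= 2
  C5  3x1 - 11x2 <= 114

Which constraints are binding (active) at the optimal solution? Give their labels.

C3 and C4

Feasible corners and C = -3x1 + 9x2:
  (79/35, 1482/35) → C = 13101/35
  (225/13, 1774/65) → C = 12591/65
  (149, 238) → C = 1695

The maximum is at (149, 238). Substituting into each constraint, equality holds for C3 and C4; the remaining constraints have slack.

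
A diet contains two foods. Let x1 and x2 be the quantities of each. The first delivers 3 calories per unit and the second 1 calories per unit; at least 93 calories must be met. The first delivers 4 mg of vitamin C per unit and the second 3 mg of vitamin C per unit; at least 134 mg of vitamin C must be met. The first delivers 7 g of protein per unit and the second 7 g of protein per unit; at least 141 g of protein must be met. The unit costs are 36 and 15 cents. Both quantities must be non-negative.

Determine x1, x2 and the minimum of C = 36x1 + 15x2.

Extreme points and C = 36x1 + 15x2:
  (0, 93) → C = 1395
  (67/2, 0) → C = 1206
  (29, 6) → C = 1134
The feasible region is unbounded (it extends along (0, 1), (1, 0)), but C strictly increases along every unbounded feasible direction, so there is no improving ray and the minimum is attained at a vertex.

x1 = 29, x2 = 6, minimum C = 1134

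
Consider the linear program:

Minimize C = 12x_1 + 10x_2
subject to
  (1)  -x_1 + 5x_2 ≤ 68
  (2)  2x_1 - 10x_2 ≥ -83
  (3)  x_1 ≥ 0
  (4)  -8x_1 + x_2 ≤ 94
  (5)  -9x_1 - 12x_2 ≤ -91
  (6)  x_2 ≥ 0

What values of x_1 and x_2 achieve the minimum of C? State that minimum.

x_1 = 0, x_2 = 91/12, minimum C = 455/6

Feasible corners and C = 12x_1 + 10x_2:
  (0, 83/10) → C = 83
  (0, 91/12) → C = 455/6
  (91/9, 0) → C = 364/3
The feasible region is unbounded (it extends along (5, 1), (1, 0)), but C strictly increases along every unbounded feasible direction, so there is no improving ray and the minimum is attained at a vertex.

The binding constraints are x_1 = 0 and -9x_1 - 12x_2 = -91.
Solving simultaneously gives x_1 = 0, x_2 = 91/12.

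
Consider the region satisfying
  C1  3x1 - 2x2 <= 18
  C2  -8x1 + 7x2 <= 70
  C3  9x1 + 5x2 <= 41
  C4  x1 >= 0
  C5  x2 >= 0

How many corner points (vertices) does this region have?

Of the 10 pairwise boundary intersections, those satisfying every inequality are:
  (0, 41/5)
  (41/9, 0)
  (0, 0)

3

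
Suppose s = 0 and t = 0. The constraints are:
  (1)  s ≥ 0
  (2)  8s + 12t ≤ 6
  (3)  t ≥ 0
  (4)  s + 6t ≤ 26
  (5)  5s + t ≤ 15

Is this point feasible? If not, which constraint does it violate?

feasible

(1): 0 ≥ 0 ✓
(2): 0 ≤ 6 ✓
(3): 0 ≥ 0 ✓
(4): 0 ≤ 26 ✓
(5): 0 ≤ 15 ✓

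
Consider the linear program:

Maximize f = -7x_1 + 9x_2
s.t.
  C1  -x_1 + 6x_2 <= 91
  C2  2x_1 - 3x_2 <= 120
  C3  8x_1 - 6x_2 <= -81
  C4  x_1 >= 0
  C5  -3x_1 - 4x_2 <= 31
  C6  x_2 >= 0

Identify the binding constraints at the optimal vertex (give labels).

Vertices and f = -7x_1 + 9x_2:
  (10/7, 647/42) → f = 1801/14
  (0, 91/6) → f = 273/2
  (0, 27/2) → f = 243/2

The maximum is at (0, 91/6). Substituting into each constraint, equality holds for C1 and C4; the remaining constraints have slack.

C1 and C4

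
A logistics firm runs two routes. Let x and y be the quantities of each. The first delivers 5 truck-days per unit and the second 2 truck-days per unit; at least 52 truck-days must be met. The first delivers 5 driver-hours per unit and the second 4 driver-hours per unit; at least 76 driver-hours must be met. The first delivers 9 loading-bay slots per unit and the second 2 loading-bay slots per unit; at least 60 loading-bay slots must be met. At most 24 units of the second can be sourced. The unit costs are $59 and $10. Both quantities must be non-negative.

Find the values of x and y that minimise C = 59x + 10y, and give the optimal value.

x = 4/3, y = 24, minimum C = 956/3

Vertices and C = 59x + 10y:
  (76/5, 0) → C = 4484/5
  (28/5, 12) → C = 2252/5
  (2, 21) → C = 328
  (4/3, 24) → C = 956/3
The feasible region is unbounded (it extends along (1, 0)), but C strictly increases along every unbounded feasible direction, so there is no improving ray and the minimum is attained at a vertex.

The binding constraints are 9x + 2y = 60 and y = 24.
Solving simultaneously gives x = 4/3, y = 24.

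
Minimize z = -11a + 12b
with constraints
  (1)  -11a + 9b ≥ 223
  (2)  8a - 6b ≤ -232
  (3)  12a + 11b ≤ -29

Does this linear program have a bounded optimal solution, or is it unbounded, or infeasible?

unbounded

From the feasible point (-125, -128), moving in the direction (-9, -11) keeps every constraint satisfied while z decreases without bound.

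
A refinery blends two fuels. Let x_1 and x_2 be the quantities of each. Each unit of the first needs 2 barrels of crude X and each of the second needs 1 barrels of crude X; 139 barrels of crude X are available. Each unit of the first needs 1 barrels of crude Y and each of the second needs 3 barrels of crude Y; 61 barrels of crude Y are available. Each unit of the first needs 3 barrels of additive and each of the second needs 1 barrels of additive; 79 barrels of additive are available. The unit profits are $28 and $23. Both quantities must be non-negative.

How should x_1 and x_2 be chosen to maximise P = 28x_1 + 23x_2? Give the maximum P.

Corner points and P = 28x_1 + 23x_2:
  (0, 0) → P = 0
  (0, 61/3) → P = 1403/3
  (79/3, 0) → P = 2212/3
  (22, 13) → P = 915

The binding constraints are x_1 + 3x_2 = 61 and 3x_1 + x_2 = 79.
Solving simultaneously gives x_1 = 22, x_2 = 13.

x_1 = 22, x_2 = 13, maximum P = 915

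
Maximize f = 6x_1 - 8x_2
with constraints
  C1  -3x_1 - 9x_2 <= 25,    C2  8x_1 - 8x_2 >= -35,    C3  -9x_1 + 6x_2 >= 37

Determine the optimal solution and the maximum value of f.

x_1 = -161/33, x_2 = -38/33, maximum f = -662/33

Corner points and f = 6x_1 - 8x_2:
  (-515/96, -95/96) → f = -1165/48
  (-161/33, -38/33) → f = -662/33
  (-43/12, 19/24) → f = -167/6

At the optimal vertex, -3x_1 - 9x_2 = 25 and -9x_1 + 6x_2 = 37.
Solving simultaneously gives x_1 = -161/33, x_2 = -38/33.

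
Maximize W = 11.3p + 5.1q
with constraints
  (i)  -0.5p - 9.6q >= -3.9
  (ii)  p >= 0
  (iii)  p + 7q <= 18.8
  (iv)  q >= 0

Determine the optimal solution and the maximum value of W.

Corner points and W = 11.3p + 5.1q:
  (0, 13/32) → W = 663/320
  (39/5, 0) → W = 4407/50
  (0, 0) → W = 0

p = 7.8, q = 0, maximum W = 88.14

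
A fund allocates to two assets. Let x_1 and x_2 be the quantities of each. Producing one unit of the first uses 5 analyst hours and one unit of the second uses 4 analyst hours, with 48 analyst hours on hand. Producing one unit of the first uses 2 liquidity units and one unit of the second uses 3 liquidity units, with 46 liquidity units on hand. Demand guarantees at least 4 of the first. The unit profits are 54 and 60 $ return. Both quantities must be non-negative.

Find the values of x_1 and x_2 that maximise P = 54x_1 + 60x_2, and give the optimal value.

x_1 = 4, x_2 = 7, maximum P = 636

Feasible corners and P = 54x_1 + 60x_2:
  (48/5, 0) → P = 2592/5
  (4, 0) → P = 216
  (4, 7) → P = 636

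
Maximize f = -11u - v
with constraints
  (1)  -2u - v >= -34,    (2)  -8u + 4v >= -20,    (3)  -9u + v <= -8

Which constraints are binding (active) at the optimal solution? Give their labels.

Extreme points and f = -11u - v:
  (39/4, 29/2) → f = -487/4
  (42/11, 290/11) → f = -752/11
  (3/7, -29/7) → f = -4/7

The maximum is at (3/7, -29/7). Substituting into each constraint, equality holds for (2) and (3); the remaining constraints have slack.

(2) and (3)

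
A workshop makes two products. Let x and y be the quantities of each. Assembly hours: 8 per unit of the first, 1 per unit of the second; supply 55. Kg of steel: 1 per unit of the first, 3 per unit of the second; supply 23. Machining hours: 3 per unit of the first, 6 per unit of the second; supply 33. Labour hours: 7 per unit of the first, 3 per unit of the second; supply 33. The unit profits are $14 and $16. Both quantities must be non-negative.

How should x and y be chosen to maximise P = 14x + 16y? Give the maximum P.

Corner points and P = 14x + 16y:
  (0, 0) → P = 0
  (0, 11/2) → P = 88
  (33/7, 0) → P = 66
  (3, 4) → P = 106

The optimum lies where 3x + 6y = 33 and 7x + 3y = 33.
Solving simultaneously gives x = 3, y = 4.

x = 3, y = 4, maximum P = 106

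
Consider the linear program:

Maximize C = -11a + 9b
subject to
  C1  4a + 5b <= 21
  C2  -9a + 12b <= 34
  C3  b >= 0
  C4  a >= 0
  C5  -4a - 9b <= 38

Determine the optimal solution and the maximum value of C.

Extreme points and C = -11a + 9b:
  (82/93, 325/93) → C = 2023/93
  (21/4, 0) → C = -231/4
  (0, 17/6) → C = 51/2
  (0, 0) → C = 0

At the optimal vertex, -9a + 12b = 34 and a = 0.
Solving simultaneously gives a = 0, b = 17/6.

a = 0, b = 17/6, maximum C = 51/2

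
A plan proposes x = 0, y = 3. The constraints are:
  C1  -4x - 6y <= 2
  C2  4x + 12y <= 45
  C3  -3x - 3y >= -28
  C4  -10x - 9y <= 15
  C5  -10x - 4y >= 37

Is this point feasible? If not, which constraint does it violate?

Constraint C5: -10x - 4y = -12, which is not ≥ 37. All other constraints are satisfied.

not feasible — violates C5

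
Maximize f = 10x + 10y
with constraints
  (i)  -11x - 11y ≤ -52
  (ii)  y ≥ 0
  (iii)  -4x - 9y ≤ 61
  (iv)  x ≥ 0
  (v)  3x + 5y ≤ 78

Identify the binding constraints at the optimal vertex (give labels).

(ii) and (v)

Vertices and f = 10x + 10y:
  (52/11, 0) → f = 520/11
  (0, 52/11) → f = 520/11
  (26, 0) → f = 260
  (0, 78/5) → f = 156

The maximum is at (26, 0). Substituting into each constraint, equality holds for (ii) and (v); the remaining constraints have slack.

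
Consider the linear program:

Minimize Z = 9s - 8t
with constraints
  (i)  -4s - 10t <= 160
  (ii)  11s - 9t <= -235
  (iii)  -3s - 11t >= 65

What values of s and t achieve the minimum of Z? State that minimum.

s = -555/7, t = 110/7, minimum Z = -5875/7

Feasible corners and Z = 9s - 8t:
  (-1895/73, -410/73) → Z = -13775/73
  (-555/7, 110/7) → Z = -5875/7
  (-1585/74, -5/74) → Z = -14225/74

At the optimal vertex, -4s - 10t = 160 and -3s - 11t = 65.
Solving simultaneously gives s = -555/7, t = 110/7.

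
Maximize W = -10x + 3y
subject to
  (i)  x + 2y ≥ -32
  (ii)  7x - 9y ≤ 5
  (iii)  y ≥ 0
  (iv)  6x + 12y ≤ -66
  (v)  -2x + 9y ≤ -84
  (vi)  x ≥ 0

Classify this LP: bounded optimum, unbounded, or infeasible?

infeasible

The boundaries -2x + 9y = -84 and x = 0 meet at (0, -28/3), but that point violates 7x - 9y ≤ 5. Every candidate vertex is excluded by some other constraint, so the feasible region is empty.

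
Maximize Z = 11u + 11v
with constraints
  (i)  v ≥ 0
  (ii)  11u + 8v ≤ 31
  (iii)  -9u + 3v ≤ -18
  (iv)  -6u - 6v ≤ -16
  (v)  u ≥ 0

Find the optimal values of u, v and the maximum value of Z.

u = 79/35, v = 27/35, maximum Z = 1166/35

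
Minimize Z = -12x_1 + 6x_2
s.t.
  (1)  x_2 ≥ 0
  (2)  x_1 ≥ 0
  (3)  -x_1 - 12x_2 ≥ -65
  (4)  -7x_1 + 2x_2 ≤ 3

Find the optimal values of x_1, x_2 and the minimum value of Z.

x_1 = 65, x_2 = 0, minimum Z = -780

Extreme points and Z = -12x_1 + 6x_2:
  (0, 0) → Z = 0
  (65, 0) → Z = -780
  (0, 3/2) → Z = 9
  (47/43, 229/43) → Z = 810/43

The binding constraints are x_2 = 0 and -x_1 - 12x_2 = -65.
Solving simultaneously gives x_1 = 65, x_2 = 0.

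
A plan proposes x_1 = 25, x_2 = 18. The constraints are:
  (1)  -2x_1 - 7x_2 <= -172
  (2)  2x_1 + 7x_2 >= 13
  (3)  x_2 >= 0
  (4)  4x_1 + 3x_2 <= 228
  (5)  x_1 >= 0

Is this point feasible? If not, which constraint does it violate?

(1): -176 ≤ -172 ✓
(2): 176 ≥ 13 ✓
(3): 18 ≥ 0 ✓
(4): 154 ≤ 228 ✓
(5): 25 ≥ 0 ✓

feasible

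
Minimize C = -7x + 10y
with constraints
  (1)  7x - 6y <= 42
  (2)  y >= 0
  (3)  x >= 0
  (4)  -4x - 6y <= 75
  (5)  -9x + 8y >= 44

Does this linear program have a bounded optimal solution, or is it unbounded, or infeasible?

bounded optimum

Vertices and C = -7x + 10y:
  (300, 343) → C = 1330
  (0, 11/2) → C = 55
The feasible region has finitely many vertices and no improving ray; the minimum is 55 at (0, 11/2).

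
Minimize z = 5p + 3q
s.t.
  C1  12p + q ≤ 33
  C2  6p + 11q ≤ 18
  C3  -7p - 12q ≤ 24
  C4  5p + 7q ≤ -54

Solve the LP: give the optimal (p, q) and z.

Extreme points and z = 5p + 3q:
  (-96, 54) → z = -318
  (-720/13, 414/13) → z = -2358/13
  (-480/11, 258/11) → z = -1626/11

p = -96, q = 54, minimum z = -318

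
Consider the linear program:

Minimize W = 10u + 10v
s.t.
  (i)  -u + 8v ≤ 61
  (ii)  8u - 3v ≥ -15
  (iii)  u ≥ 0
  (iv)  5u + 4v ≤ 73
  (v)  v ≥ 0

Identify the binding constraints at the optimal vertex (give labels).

Extreme points and W = 10u + 10v:
  (63/61, 473/61) → W = 5360/61
  (85/11, 189/22) → W = 1795/11
  (0, 5) → W = 50
  (0, 0) → W = 0
  (73/5, 0) → W = 146

The minimum is at (0, 0). Substituting into each constraint, equality holds for (iii) and (v); the remaining constraints have slack.

(iii) and (v)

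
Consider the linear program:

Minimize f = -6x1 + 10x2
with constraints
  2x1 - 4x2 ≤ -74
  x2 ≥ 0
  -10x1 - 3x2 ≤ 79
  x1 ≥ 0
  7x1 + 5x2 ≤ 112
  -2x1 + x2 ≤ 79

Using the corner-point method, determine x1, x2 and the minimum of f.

x1 = 39/19, x2 = 371/19, minimum f = 3476/19

Corner points and f = -6x1 + 10x2:
  (0, 37/2) → f = 185
  (39/19, 371/19) → f = 3476/19
  (0, 112/5) → f = 224

At the optimal vertex, 2x1 - 4x2 = -74 and 7x1 + 5x2 = 112.
Solving simultaneously gives x1 = 39/19, x2 = 371/19.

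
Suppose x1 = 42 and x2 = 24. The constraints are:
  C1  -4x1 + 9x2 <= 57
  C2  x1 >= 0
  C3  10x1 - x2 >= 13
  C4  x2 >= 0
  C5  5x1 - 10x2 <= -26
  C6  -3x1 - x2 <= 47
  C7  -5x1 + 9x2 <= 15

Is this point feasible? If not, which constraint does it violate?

C1: 48 ≤ 57 ✓
C2: 42 ≥ 0 ✓
C3: 396 ≥ 13 ✓
C4: 24 ≥ 0 ✓
C5: -30 ≤ -26 ✓
C6: -150 ≤ 47 ✓
C7: 6 ≤ 15 ✓

feasible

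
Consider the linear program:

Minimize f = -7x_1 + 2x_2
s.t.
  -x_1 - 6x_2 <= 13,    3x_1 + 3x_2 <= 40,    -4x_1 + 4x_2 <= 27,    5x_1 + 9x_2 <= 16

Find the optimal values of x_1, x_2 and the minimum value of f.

Vertices and f = -7x_1 + 2x_2:
  (-107/14, -25/28) → f = 362/7
  (71/7, -27/7) → f = -551/7
  (-179/56, 199/56) → f = 1651/56

The binding constraints are -x_1 - 6x_2 = 13 and 5x_1 + 9x_2 = 16.
Solving simultaneously gives x_1 = 71/7, x_2 = -27/7.

x_1 = 71/7, x_2 = -27/7, minimum f = -551/7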